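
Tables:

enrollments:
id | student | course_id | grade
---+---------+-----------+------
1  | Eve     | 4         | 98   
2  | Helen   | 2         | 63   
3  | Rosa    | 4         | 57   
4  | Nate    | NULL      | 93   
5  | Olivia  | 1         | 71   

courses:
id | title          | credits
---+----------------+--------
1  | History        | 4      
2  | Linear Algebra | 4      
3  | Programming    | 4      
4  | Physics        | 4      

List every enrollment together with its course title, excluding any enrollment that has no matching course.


INNER JOIN keeps only enrollments rows whose course_id matches an id in courses. Walk through each enrollment:
  - enrollment 1 (Eve): course_id=4 -> matches Physics
  - enrollment 2 (Helen): course_id=2 -> matches Linear Algebra
  - enrollment 3 (Rosa): course_id=4 -> matches Physics
  - enrollment 4 (Nate): course_id=NULL, no match -> dropped
  - enrollment 5 (Olivia): course_id=1 -> matches History
So 1 of 5 rows is dropped.

SQL:
SELECT a.student, b.title AS course
FROM enrollments a
INNER JOIN courses b ON a.course_id = b.id

Result:
student | course        
--------+---------------
Eve     | Physics       
Helen   | Linear Algebra
Rosa    | Physics       
Olivia  | History       


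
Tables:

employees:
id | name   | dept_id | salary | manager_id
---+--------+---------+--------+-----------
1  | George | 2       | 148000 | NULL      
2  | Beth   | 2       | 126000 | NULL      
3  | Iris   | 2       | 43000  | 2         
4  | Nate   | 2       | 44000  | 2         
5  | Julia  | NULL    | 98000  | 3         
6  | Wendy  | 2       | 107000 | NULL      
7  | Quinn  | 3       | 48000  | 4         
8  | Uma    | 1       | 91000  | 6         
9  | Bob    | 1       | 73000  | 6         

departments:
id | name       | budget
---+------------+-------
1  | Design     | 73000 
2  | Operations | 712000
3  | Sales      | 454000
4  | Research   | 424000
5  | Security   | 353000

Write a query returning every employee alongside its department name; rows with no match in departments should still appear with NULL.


LEFT JOIN keeps every row from employees (the left table); where dept_id has no match in departments, the department columns become NULL. Walk through each employee:
  - employee 1 (George): dept_id=2 -> matches Operations
  - employee 2 (Beth): dept_id=2 -> matches Operations
  - employee 3 (Iris): dept_id=2 -> matches Operations
  - employee 4 (Nate): dept_id=2 -> matches Operations
  - employee 5 (Julia): dept_id=NULL, no match -> kept with NULL
  - employee 6 (Wendy): dept_id=2 -> matches Operations
  - employee 7 (Quinn): dept_id=3 -> matches Sales
  - employee 8 (Uma): dept_id=1 -> matches Design
  - employee 9 (Bob): dept_id=1 -> matches Design
All 9 rows appear; 1 has NULL department.

SQL:
SELECT a.name, b.name AS department
FROM employees a
LEFT JOIN departments b ON a.dept_id = b.id

Result:
name   | department
-------+-----------
George | Operations
Beth   | Operations
Iris   | Operations
Nate   | Operations
Julia  | NULL      
Wendy  | Operations
Quinn  | Sales     
Uma    | Design    
Bob    | Design    


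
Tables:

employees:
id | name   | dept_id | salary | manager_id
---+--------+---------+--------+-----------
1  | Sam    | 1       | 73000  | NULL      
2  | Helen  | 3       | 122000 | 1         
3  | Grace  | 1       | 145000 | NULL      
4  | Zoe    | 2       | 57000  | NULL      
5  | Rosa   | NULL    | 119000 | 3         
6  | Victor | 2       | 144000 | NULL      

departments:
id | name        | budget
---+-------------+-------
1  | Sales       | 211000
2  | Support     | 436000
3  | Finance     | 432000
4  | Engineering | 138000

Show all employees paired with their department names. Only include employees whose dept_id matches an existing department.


INNER JOIN keeps only employees rows whose dept_id matches an id in departments. Walk through each employee:
  - employee 1 (Sam): dept_id=1 -> matches Sales
  - employee 2 (Helen): dept_id=3 -> matches Finance
  - employee 3 (Grace): dept_id=1 -> matches Sales
  - employee 4 (Zoe): dept_id=2 -> matches Support
  - employee 5 (Rosa): dept_id=NULL, no match -> dropped
  - employee 6 (Victor): dept_id=2 -> matches Support
So 1 of 6 rows is dropped.

SQL:
SELECT a.name, b.name AS department
FROM employees a
INNER JOIN departments b ON a.dept_id = b.id

Result:
name   | department
-------+-----------
Sam    | Sales     
Helen  | Finance   
Grace  | Sales     
Zoe    | Support   
Victor | Support   


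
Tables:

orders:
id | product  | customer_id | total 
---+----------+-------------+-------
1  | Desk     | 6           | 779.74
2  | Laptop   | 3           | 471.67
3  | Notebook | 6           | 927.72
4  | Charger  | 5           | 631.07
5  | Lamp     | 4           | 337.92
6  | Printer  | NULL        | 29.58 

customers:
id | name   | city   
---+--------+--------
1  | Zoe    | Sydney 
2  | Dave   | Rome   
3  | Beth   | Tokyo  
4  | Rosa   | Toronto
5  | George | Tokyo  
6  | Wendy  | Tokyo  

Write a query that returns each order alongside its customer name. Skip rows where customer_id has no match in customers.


INNER JOIN keeps only orders rows whose customer_id matches an id in customers. Walk through each order:
  - order 1 (Desk): customer_id=6 -> matches Wendy
  - order 2 (Laptop): customer_id=3 -> matches Beth
  - order 3 (Notebook): customer_id=6 -> matches Wendy
  - order 4 (Charger): customer_id=5 -> matches George
  - order 5 (Lamp): customer_id=4 -> matches Rosa
  - order 6 (Printer): customer_id=NULL, no match -> dropped
So 1 of 6 rows is dropped.

SQL:
SELECT a.product, b.name AS customer
FROM orders a
INNER JOIN customers b ON a.customer_id = b.id

Result:
product  | customer
---------+---------
Desk     | Wendy   
Laptop   | Beth    
Notebook | Wendy   
Charger  | George  
Lamp     | Rosa    


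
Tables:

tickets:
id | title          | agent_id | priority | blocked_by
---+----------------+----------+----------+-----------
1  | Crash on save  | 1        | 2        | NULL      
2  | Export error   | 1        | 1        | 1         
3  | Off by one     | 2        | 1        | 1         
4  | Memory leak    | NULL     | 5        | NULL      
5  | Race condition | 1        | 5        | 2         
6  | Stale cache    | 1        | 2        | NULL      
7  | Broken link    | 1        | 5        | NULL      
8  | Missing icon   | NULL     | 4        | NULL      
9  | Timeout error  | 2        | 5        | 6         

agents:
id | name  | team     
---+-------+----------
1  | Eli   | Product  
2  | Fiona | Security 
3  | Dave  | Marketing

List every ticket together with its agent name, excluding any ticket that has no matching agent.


INNER JOIN keeps only tickets rows whose agent_id matches an id in agents. Walk through each ticket:
  - ticket 1 (Crash on save): agent_id=1 -> matches Eli
  - ticket 2 (Export error): agent_id=1 -> matches Eli
  - ticket 3 (Off by one): agent_id=2 -> matches Fiona
  - ticket 4 (Memory leak): agent_id=NULL, no match -> dropped
  - ticket 5 (Race condition): agent_id=1 -> matches Eli
  - ticket 6 (Stale cache): agent_id=1 -> matches Eli
  - ticket 7 (Broken link): agent_id=1 -> matches Eli
  - ticket 8 (Missing icon): agent_id=NULL, no match -> dropped
  - ticket 9 (Timeout error): agent_id=2 -> matches Fiona
So 2 of 9 rows are dropped.

SQL:
SELECT a.title, b.name AS agent
FROM tickets a
INNER JOIN agents b ON a.agent_id = b.id

Result:
title          | agent
---------------+------
Crash on save  | Eli  
Export error   | Eli  
Off by one     | Fiona
Race condition | Eli  
Stale cache    | Eli  
Broken link    | Eli  
Timeout error  | Fiona


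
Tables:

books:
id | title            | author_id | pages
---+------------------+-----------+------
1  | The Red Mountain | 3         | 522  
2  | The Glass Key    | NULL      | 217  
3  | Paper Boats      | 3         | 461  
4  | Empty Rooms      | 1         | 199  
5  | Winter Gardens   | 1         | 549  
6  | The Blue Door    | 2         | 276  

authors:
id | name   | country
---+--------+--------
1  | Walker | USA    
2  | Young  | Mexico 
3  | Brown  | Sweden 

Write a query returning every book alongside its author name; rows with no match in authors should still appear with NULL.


LEFT JOIN keeps every row from books (the left table); where author_id has no match in authors, the author columns become NULL. Walk through each book:
  - book 1 (The Red Mountain): author_id=3 -> matches Brown
  - book 2 (The Glass Key): author_id=NULL, no match -> kept with NULL
  - book 3 (Paper Boats): author_id=3 -> matches Brown
  - book 4 (Empty Rooms): author_id=1 -> matches Walker
  - book 5 (Winter Gardens): author_id=1 -> matches Walker
  - book 6 (The Blue Door): author_id=2 -> matches Young
All 6 rows appear; 1 has NULL author.

SQL:
SELECT a.title, b.name AS author
FROM books a
LEFT JOIN authors b ON a.author_id = b.id

Result:
title            | author
-----------------+-------
The Red Mountain | Brown 
The Glass Key    | NULL  
Paper Boats      | Brown 
Empty Rooms      | Walker
Winter Gardens   | Walker
The Blue Door    | Young 


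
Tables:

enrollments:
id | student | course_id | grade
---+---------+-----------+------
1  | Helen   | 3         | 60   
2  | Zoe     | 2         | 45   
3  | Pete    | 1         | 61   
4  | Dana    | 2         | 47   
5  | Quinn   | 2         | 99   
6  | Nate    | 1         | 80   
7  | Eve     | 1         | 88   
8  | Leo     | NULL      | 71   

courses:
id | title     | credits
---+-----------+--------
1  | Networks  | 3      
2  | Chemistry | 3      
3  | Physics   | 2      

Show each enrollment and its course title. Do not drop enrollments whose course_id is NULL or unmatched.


LEFT JOIN keeps every row from enrollments (the left table); where course_id has no match in courses, the course columns become NULL. Walk through each enrollment:
  - enrollment 1 (Helen): course_id=3 -> matches Physics
  - enrollment 2 (Zoe): course_id=2 -> matches Chemistry
  - enrollment 3 (Pete): course_id=1 -> matches Networks
  - enrollment 4 (Dana): course_id=2 -> matches Chemistry
  - enrollment 5 (Quinn): course_id=2 -> matches Chemistry
  - enrollment 6 (Nate): course_id=1 -> matches Networks
  - enrollment 7 (Eve): course_id=1 -> matches Networks
  - enrollment 8 (Leo): course_id=NULL, no match -> kept with NULL
All 8 rows appear; 1 has NULL course.

SQL:
SELECT a.student, b.title AS course
FROM enrollments a
LEFT JOIN courses b ON a.course_id = b.id

Result:
student | course   
--------+----------
Helen   | Physics  
Zoe     | Chemistry
Pete    | Networks 
Dana    | Chemistry
Quinn   | Chemistry
Nate    | Networks 
Eve     | Networks 
Leo     | NULL     


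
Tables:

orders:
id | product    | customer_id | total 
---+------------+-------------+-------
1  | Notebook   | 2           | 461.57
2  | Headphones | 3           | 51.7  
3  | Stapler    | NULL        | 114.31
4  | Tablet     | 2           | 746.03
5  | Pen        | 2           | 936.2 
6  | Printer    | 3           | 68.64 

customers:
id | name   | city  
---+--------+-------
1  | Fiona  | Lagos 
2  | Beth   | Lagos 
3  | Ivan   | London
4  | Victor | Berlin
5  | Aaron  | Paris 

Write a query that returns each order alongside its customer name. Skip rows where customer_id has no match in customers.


INNER JOIN keeps only orders rows whose customer_id matches an id in customers. Walk through each order:
  - order 1 (Notebook): customer_id=2 -> matches Beth
  - order 2 (Headphones): customer_id=3 -> matches Ivan
  - order 3 (Stapler): customer_id=NULL, no match -> dropped
  - order 4 (Tablet): customer_id=2 -> matches Beth
  - order 5 (Pen): customer_id=2 -> matches Beth
  - order 6 (Printer): customer_id=3 -> matches Ivan
So 1 of 6 rows is dropped.

SQL:
SELECT a.product, b.name AS customer
FROM orders a
INNER JOIN customers b ON a.customer_id = b.id

Result:
product    | customer
-----------+---------
Notebook   | Beth    
Headphones | Ivan    
Tablet     | Beth    
Pen        | Beth    
Printer    | Ivan    


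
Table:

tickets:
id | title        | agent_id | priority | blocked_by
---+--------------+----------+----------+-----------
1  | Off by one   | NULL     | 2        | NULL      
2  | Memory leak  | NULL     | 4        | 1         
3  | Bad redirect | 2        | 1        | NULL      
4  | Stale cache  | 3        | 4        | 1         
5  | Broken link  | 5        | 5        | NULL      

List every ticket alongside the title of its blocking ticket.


This is a self-join: tickets is joined to a second copy of itself, matching each row's blocked_by to another row's id. Use LEFT JOIN so rows with blocked_by=NULL are kept.
  - ticket 1 (Off by one): blocked_by=NULL -> NULL
  - ticket 2 (Memory leak): blocked_by=1 -> Off by one
  - ticket 3 (Bad redirect): blocked_by=NULL -> NULL
  - ticket 4 (Stale cache): blocked_by=1 -> Off by one
  - ticket 5 (Broken link): blocked_by=NULL -> NULL

SQL:
SELECT a.title AS item, b.title AS blocked_by
FROM tickets a
LEFT JOIN tickets b ON a.blocked_by = b.id

Result:
item         | blocked_by
-------------+-----------
Off by one   | NULL      
Memory leak  | Off by one
Bad redirect | NULL      
Stale cache  | Off by one
Broken link  | NULL      


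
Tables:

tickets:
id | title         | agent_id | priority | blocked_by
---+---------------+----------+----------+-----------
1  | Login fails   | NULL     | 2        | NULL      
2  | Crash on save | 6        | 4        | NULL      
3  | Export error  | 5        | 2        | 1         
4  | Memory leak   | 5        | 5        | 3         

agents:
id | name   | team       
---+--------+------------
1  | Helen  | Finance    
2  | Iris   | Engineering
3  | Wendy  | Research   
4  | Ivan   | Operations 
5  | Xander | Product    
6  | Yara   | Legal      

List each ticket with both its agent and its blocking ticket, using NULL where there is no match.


Two LEFT JOINs from the same base table tickets: one to agents via agent_id, one to tickets itself via blocked_by. Both are LEFT so every ticket is preserved.
Match against agents:
  - ticket 1 (Login fails): agent_id=NULL, no match -> kept with NULL
  - ticket 2 (Crash on save): agent_id=6 -> matches Yara
  - ticket 3 (Export error): agent_id=5 -> matches Xander
  - ticket 4 (Memory leak): agent_id=5 -> matches Xander
Match against tickets (self):
  - ticket 1 (Login fails): blocked_by=NULL -> NULL
  - ticket 2 (Crash on save): blocked_by=NULL -> NULL
  - ticket 3 (Export error): blocked_by=1 -> Login fails
  - ticket 4 (Memory leak): blocked_by=3 -> Export error

SQL:
SELECT a.title, b.name AS agent, c.title AS blocked_by
FROM tickets a
LEFT JOIN agents b ON a.agent_id = b.id
LEFT JOIN tickets c ON a.blocked_by = c.id

Result:
title         | agent  | blocked_by  
--------------+--------+-------------
Login fails   | NULL   | NULL        
Crash on save | Yara   | NULL        
Export error  | Xander | Login fails 
Memory leak   | Xander | Export error


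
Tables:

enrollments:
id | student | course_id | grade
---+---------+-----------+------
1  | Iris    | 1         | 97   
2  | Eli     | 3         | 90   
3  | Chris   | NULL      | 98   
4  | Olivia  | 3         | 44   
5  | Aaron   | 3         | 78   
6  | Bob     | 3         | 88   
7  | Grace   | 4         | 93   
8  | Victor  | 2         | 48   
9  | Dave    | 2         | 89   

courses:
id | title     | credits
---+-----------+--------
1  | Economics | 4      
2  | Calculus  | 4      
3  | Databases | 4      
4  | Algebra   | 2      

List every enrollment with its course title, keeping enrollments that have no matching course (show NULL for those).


LEFT JOIN keeps every row from enrollments (the left table); where course_id has no match in courses, the course columns become NULL. Walk through each enrollment:
  - enrollment 1 (Iris): course_id=1 -> matches Economics
  - enrollment 2 (Eli): course_id=3 -> matches Databases
  - enrollment 3 (Chris): course_id=NULL, no match -> kept with NULL
  - enrollment 4 (Olivia): course_id=3 -> matches Databases
  - enrollment 5 (Aaron): course_id=3 -> matches Databases
  - enrollment 6 (Bob): course_id=3 -> matches Databases
  - enrollment 7 (Grace): course_id=4 -> matches Algebra
  - enrollment 8 (Victor): course_id=2 -> matches Calculus
  - enrollment 9 (Dave): course_id=2 -> matches Calculus
All 9 rows appear; 1 has NULL course.

SQL:
SELECT a.student, b.title AS course
FROM enrollments a
LEFT JOIN courses b ON a.course_id = b.id

Result:
student | course   
--------+----------
Iris    | Economics
Eli     | Databases
Chris   | NULL     
Olivia  | Databases
Aaron   | Databases
Bob     | Databases
Grace   | Algebra  
Victor  | Calculus 
Dave    | Calculus 


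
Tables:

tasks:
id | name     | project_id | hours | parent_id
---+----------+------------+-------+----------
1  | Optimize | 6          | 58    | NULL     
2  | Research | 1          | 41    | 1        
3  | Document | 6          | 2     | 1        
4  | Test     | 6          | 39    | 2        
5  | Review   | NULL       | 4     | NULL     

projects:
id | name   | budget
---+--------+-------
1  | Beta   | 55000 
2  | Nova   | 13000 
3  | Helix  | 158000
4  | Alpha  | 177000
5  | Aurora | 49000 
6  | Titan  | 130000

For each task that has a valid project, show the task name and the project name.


INNER JOIN keeps only tasks rows whose project_id matches an id in projects. Walk through each task:
  - task 1 (Optimize): project_id=6 -> matches Titan
  - task 2 (Research): project_id=1 -> matches Beta
  - task 3 (Document): project_id=6 -> matches Titan
  - task 4 (Test): project_id=6 -> matches Titan
  - task 5 (Review): project_id=NULL, no match -> dropped
So 1 of 5 rows is dropped.

SQL:
SELECT a.name, b.name AS project
FROM tasks a
INNER JOIN projects b ON a.project_id = b.id

Result:
name     | project
---------+--------
Optimize | Titan  
Research | Beta   
Document | Titan  
Test     | Titan  


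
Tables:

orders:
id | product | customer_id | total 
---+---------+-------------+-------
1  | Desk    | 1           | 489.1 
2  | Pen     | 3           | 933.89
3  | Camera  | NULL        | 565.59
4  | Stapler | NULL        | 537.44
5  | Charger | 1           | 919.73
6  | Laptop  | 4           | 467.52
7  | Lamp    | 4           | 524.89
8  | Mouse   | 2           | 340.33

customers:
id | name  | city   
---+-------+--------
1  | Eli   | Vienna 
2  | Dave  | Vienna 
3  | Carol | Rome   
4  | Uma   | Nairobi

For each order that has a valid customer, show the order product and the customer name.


INNER JOIN keeps only orders rows whose customer_id matches an id in customers. Walk through each order:
  - order 1 (Desk): customer_id=1 -> matches Eli
  - order 2 (Pen): customer_id=3 -> matches Carol
  - order 3 (Camera): customer_id=NULL, no match -> dropped
  - order 4 (Stapler): customer_id=NULL, no match -> dropped
  - order 5 (Charger): customer_id=1 -> matches Eli
  - order 6 (Laptop): customer_id=4 -> matches Uma
  - order 7 (Lamp): customer_id=4 -> matches Uma
  - order 8 (Mouse): customer_id=2 -> matches Dave
So 2 of 8 rows are dropped.

SQL:
SELECT a.product, b.name AS customer
FROM orders a
INNER JOIN customers b ON a.customer_id = b.id

Result:
product | customer
--------+---------
Desk    | Eli     
Pen     | Carol   
Charger | Eli     
Laptop  | Uma     
Lamp    | Uma     
Mouse   | Dave    


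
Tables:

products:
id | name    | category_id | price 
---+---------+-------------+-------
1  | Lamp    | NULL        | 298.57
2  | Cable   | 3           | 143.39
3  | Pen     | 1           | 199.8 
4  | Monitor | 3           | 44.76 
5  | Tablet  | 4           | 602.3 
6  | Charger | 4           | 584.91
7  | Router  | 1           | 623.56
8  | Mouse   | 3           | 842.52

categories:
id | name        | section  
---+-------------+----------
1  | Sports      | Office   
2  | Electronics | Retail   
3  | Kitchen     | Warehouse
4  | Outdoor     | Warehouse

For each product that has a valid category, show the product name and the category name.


INNER JOIN keeps only products rows whose category_id matches an id in categories. Walk through each product:
  - product 1 (Lamp): category_id=NULL, no match -> dropped
  - product 2 (Cable): category_id=3 -> matches Kitchen
  - product 3 (Pen): category_id=1 -> matches Sports
  - product 4 (Monitor): category_id=3 -> matches Kitchen
  - product 5 (Tablet): category_id=4 -> matches Outdoor
  - product 6 (Charger): category_id=4 -> matches Outdoor
  - product 7 (Router): category_id=1 -> matches Sports
  - product 8 (Mouse): category_id=3 -> matches Kitchen
So 1 of 8 rows is dropped.

SQL:
SELECT a.name, b.name AS category
FROM products a
INNER JOIN categories b ON a.category_id = b.id

Result:
name    | category
--------+---------
Cable   | Kitchen 
Pen     | Sports  
Monitor | Kitchen 
Tablet  | Outdoor 
Charger | Outdoor 
Router  | Sports  
Mouse   | Kitchen 


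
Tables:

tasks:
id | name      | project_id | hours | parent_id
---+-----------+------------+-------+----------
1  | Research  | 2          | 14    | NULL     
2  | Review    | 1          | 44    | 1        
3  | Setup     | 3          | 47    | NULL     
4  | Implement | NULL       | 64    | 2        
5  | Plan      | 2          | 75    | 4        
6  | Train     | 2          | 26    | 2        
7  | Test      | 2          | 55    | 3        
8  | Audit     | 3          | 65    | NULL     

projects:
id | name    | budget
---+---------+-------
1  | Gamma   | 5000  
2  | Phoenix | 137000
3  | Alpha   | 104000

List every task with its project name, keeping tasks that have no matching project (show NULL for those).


LEFT JOIN keeps every row from tasks (the left table); where project_id has no match in projects, the project columns become NULL. Walk through each task:
  - task 1 (Research): project_id=2 -> matches Phoenix
  - task 2 (Review): project_id=1 -> matches Gamma
  - task 3 (Setup): project_id=3 -> matches Alpha
  - task 4 (Implement): project_id=NULL, no match -> kept with NULL
  - task 5 (Plan): project_id=2 -> matches Phoenix
  - task 6 (Train): project_id=2 -> matches Phoenix
  - task 7 (Test): project_id=2 -> matches Phoenix
  - task 8 (Audit): project_id=3 -> matches Alpha
All 8 rows appear; 1 has NULL project.

SQL:
SELECT a.name, b.name AS project
FROM tasks a
LEFT JOIN projects b ON a.project_id = b.id

Result:
name      | project
----------+--------
Research  | Phoenix
Review    | Gamma  
Setup     | Alpha  
Implement | NULL   
Plan      | Phoenix
Train     | Phoenix
Test      | Phoenix
Audit     | Alpha  


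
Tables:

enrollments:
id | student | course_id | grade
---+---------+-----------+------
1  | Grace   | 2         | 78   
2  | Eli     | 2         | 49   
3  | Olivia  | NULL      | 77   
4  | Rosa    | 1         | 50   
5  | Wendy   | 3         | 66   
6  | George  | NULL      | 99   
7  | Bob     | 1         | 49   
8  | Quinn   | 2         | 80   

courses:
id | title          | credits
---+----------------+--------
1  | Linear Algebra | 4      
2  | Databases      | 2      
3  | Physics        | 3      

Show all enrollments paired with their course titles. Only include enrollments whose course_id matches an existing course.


INNER JOIN keeps only enrollments rows whose course_id matches an id in courses. Walk through each enrollment:
  - enrollment 1 (Grace): course_id=2 -> matches Databases
  - enrollment 2 (Eli): course_id=2 -> matches Databases
  - enrollment 3 (Olivia): course_id=NULL, no match -> dropped
  - enrollment 4 (Rosa): course_id=1 -> matches Linear Algebra
  - enrollment 5 (Wendy): course_id=3 -> matches Physics
  - enrollment 6 (George): course_id=NULL, no match -> dropped
  - enrollment 7 (Bob): course_id=1 -> matches Linear Algebra
  - enrollment 8 (Quinn): course_id=2 -> matches Databases
So 2 of 8 rows are dropped.

SQL:
SELECT a.student, b.title AS course
FROM enrollments a
INNER JOIN courses b ON a.course_id = b.id

Result:
student | course        
--------+---------------
Grace   | Databases     
Eli     | Databases     
Rosa    | Linear Algebra
Wendy   | Physics       
Bob     | Linear Algebra
Quinn   | Databases     


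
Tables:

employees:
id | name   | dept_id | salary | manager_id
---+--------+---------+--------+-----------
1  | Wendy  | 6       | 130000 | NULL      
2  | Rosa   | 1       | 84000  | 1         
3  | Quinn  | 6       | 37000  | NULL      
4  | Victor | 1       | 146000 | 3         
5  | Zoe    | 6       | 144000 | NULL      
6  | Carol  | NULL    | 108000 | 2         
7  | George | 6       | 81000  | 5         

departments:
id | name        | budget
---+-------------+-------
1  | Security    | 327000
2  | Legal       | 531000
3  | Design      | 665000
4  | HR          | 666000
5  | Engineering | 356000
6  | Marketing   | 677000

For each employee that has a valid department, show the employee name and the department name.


INNER JOIN keeps only employees rows whose dept_id matches an id in departments. Walk through each employee:
  - employee 1 (Wendy): dept_id=6 -> matches Marketing
  - employee 2 (Rosa): dept_id=1 -> matches Security
  - employee 3 (Quinn): dept_id=6 -> matches Marketing
  - employee 4 (Victor): dept_id=1 -> matches Security
  - employee 5 (Zoe): dept_id=6 -> matches Marketing
  - employee 6 (Carol): dept_id=NULL, no match -> dropped
  - employee 7 (George): dept_id=6 -> matches Marketing
So 1 of 7 rows is dropped.

SQL:
SELECT a.name, b.name AS department
FROM employees a
INNER JOIN departments b ON a.dept_id = b.id

Result:
name   | department
-------+-----------
Wendy  | Marketing 
Rosa   | Security  
Quinn  | Marketing 
Victor | Security  
Zoe    | Marketing 
George | Marketing 


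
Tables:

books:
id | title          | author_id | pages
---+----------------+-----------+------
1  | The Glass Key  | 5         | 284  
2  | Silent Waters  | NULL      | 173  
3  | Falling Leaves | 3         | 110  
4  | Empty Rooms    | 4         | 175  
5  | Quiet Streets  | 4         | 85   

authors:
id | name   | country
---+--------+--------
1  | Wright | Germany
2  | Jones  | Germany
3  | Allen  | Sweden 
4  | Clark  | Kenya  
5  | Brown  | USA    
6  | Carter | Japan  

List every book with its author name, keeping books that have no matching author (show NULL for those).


LEFT JOIN keeps every row from books (the left table); where author_id has no match in authors, the author columns become NULL. Walk through each book:
  - book 1 (The Glass Key): author_id=5 -> matches Brown
  - book 2 (Silent Waters): author_id=NULL, no match -> kept with NULL
  - book 3 (Falling Leaves): author_id=3 -> matches Allen
  - book 4 (Empty Rooms): author_id=4 -> matches Clark
  - book 5 (Quiet Streets): author_id=4 -> matches Clark
All 5 rows appear; 1 has NULL author.

SQL:
SELECT a.title, b.name AS author
FROM books a
LEFT JOIN authors b ON a.author_id = b.id

Result:
title          | author
---------------+-------
The Glass Key  | Brown 
Silent Waters  | NULL  
Falling Leaves | Allen 
Empty Rooms    | Clark 
Quiet Streets  | Clark 


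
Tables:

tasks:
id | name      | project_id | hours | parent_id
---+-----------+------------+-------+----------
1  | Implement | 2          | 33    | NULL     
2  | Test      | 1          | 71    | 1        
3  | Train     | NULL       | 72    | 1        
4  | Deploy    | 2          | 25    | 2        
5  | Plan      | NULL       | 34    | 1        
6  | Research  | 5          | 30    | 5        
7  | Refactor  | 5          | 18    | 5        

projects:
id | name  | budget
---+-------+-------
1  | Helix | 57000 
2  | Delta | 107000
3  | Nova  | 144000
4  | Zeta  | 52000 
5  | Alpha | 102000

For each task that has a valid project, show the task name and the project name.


INNER JOIN keeps only tasks rows whose project_id matches an id in projects. Walk through each task:
  - task 1 (Implement): project_id=2 -> matches Delta
  - task 2 (Test): project_id=1 -> matches Helix
  - task 3 (Train): project_id=NULL, no match -> dropped
  - task 4 (Deploy): project_id=2 -> matches Delta
  - task 5 (Plan): project_id=NULL, no match -> dropped
  - task 6 (Research): project_id=5 -> matches Alpha
  - task 7 (Refactor): project_id=5 -> matches Alpha
So 2 of 7 rows are dropped.

SQL:
SELECT a.name, b.name AS project
FROM tasks a
INNER JOIN projects b ON a.project_id = b.id

Result:
name      | project
----------+--------
Implement | Delta  
Test      | Helix  
Deploy    | Delta  
Research  | Alpha  
Refactor  | Alpha  


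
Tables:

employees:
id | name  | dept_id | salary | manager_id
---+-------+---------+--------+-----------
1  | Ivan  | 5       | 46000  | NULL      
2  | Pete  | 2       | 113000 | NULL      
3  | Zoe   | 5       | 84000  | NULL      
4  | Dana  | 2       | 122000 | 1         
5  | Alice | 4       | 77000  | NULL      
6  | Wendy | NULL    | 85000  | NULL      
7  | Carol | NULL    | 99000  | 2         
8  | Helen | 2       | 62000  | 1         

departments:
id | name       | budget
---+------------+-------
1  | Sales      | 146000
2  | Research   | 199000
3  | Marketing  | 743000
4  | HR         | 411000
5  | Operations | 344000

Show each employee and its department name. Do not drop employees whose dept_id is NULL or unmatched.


LEFT JOIN keeps every row from employees (the left table); where dept_id has no match in departments, the department columns become NULL. Walk through each employee:
  - employee 1 (Ivan): dept_id=5 -> matches Operations
  - employee 2 (Pete): dept_id=2 -> matches Research
  - employee 3 (Zoe): dept_id=5 -> matches Operations
  - employee 4 (Dana): dept_id=2 -> matches Research
  - employee 5 (Alice): dept_id=4 -> matches HR
  - employee 6 (Wendy): dept_id=NULL, no match -> kept with NULL
  - employee 7 (Carol): dept_id=NULL, no match -> kept with NULL
  - employee 8 (Helen): dept_id=2 -> matches Research
All 8 rows appear; 2 have NULL department.

SQL:
SELECT a.name, b.name AS department
FROM employees a
LEFT JOIN departments b ON a.dept_id = b.id

Result:
name  | department
------+-----------
Ivan  | Operations
Pete  | Research  
Zoe   | Operations
Dana  | Research  
Alice | HR        
Wendy | NULL      
Carol | NULL      
Helen | Research  


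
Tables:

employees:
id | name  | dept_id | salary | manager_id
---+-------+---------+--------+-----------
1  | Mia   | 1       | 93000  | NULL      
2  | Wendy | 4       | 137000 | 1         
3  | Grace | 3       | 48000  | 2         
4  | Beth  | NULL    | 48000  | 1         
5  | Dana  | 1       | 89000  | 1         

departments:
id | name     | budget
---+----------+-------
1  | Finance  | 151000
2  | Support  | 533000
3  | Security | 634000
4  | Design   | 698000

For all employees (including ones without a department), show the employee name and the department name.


LEFT JOIN keeps every row from employees (the left table); where dept_id has no match in departments, the department columns become NULL. Walk through each employee:
  - employee 1 (Mia): dept_id=1 -> matches Finance
  - employee 2 (Wendy): dept_id=4 -> matches Design
  - employee 3 (Grace): dept_id=3 -> matches Security
  - employee 4 (Beth): dept_id=NULL, no match -> kept with NULL
  - employee 5 (Dana): dept_id=1 -> matches Finance
All 5 rows appear; 1 has NULL department.

SQL:
SELECT a.name, b.name AS department
FROM employees a
LEFT JOIN departments b ON a.dept_id = b.id

Result:
name  | department
------+-----------
Mia   | Finance   
Wendy | Design    
Grace | Security  
Beth  | NULL      
Dana  | Finance   


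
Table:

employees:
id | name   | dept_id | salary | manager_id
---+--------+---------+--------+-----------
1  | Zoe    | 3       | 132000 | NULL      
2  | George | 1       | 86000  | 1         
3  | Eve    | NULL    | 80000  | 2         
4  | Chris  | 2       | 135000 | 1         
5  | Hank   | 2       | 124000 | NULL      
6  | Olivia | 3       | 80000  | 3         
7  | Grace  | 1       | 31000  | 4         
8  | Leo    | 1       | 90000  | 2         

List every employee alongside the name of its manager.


This is a self-join: employees is joined to a second copy of itself, matching each row's manager_id to another row's id. Use LEFT JOIN so rows with manager_id=NULL are kept.
  - employee 1 (Zoe): manager_id=NULL -> NULL
  - employee 2 (George): manager_id=1 -> Zoe
  - employee 3 (Eve): manager_id=2 -> George
  - employee 4 (Chris): manager_id=1 -> Zoe
  - employee 5 (Hank): manager_id=NULL -> NULL
  - employee 6 (Olivia): manager_id=3 -> Eve
  - employee 7 (Grace): manager_id=4 -> Chris
  - employee 8 (Leo): manager_id=2 -> George

SQL:
SELECT a.name AS item, b.name AS manager
FROM employees a
LEFT JOIN employees b ON a.manager_id = b.id

Result:
item   | manager
-------+--------
Zoe    | NULL   
George | Zoe    
Eve    | George 
Chris  | Zoe    
Hank   | NULL   
Olivia | Eve    
Grace  | Chris  
Leo    | George 


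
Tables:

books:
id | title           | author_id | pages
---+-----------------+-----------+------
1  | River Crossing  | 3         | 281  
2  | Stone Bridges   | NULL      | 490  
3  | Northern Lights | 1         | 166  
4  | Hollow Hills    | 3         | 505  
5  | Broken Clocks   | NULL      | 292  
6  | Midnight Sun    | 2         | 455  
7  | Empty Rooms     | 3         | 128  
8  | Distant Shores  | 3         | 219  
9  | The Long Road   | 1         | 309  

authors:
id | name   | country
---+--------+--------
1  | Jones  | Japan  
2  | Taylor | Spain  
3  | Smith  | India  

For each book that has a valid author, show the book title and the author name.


INNER JOIN keeps only books rows whose author_id matches an id in authors. Walk through each book:
  - book 1 (River Crossing): author_id=3 -> matches Smith
  - book 2 (Stone Bridges): author_id=NULL, no match -> dropped
  - book 3 (Northern Lights): author_id=1 -> matches Jones
  - book 4 (Hollow Hills): author_id=3 -> matches Smith
  - book 5 (Broken Clocks): author_id=NULL, no match -> dropped
  - book 6 (Midnight Sun): author_id=2 -> matches Taylor
  - book 7 (Empty Rooms): author_id=3 -> matches Smith
  - book 8 (Distant Shores): author_id=3 -> matches Smith
  - book 9 (The Long Road): author_id=1 -> matches Jones
So 2 of 9 rows are dropped.

SQL:
SELECT a.title, b.name AS author
FROM books a
INNER JOIN authors b ON a.author_id = b.id

Result:
title           | author
----------------+-------
River Crossing  | Smith 
Northern Lights | Jones 
Hollow Hills    | Smith 
Midnight Sun    | Taylor
Empty Rooms     | Smith 
Distant Shores  | Smith 
The Long Road   | Jones 


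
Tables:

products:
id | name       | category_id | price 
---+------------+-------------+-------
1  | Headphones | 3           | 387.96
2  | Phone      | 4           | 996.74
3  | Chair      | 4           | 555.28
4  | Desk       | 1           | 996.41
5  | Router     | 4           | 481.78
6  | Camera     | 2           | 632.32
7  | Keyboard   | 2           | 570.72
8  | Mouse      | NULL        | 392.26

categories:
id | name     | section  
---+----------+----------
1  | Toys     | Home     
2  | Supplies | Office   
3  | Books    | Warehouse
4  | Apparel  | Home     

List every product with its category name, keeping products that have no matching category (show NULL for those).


LEFT JOIN keeps every row from products (the left table); where category_id has no match in categories, the category columns become NULL. Walk through each product:
  - product 1 (Headphones): category_id=3 -> matches Books
  - product 2 (Phone): category_id=4 -> matches Apparel
  - product 3 (Chair): category_id=4 -> matches Apparel
  - product 4 (Desk): category_id=1 -> matches Toys
  - product 5 (Router): category_id=4 -> matches Apparel
  - product 6 (Camera): category_id=2 -> matches Supplies
  - product 7 (Keyboard): category_id=2 -> matches Supplies
  - product 8 (Mouse): category_id=NULL, no match -> kept with NULL
All 8 rows appear; 1 has NULL category.

SQL:
SELECT a.name, b.name AS category
FROM products a
LEFT JOIN categories b ON a.category_id = b.id

Result:
name       | category
-----------+---------
Headphones | Books   
Phone      | Apparel 
Chair      | Apparel 
Desk       | Toys    
Router     | Apparel 
Camera     | Supplies
Keyboard   | Supplies
Mouse      | NULL    


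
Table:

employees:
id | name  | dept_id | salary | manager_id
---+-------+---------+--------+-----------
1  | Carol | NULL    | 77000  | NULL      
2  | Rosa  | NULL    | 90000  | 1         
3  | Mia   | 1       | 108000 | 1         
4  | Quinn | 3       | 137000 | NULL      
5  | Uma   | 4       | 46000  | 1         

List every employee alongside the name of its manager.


This is a self-join: employees is joined to a second copy of itself, matching each row's manager_id to another row's id. Use LEFT JOIN so rows with manager_id=NULL are kept.
  - employee 1 (Carol): manager_id=NULL -> NULL
  - employee 2 (Rosa): manager_id=1 -> Carol
  - employee 3 (Mia): manager_id=1 -> Carol
  - employee 4 (Quinn): manager_id=NULL -> NULL
  - employee 5 (Uma): manager_id=1 -> Carol

SQL:
SELECT a.name AS item, b.name AS manager
FROM employees a
LEFT JOIN employees b ON a.manager_id = b.id

Result:
item  | manager
------+--------
Carol | NULL   
Rosa  | Carol  
Mia   | Carol  
Quinn | NULL   
Uma   | Carol  


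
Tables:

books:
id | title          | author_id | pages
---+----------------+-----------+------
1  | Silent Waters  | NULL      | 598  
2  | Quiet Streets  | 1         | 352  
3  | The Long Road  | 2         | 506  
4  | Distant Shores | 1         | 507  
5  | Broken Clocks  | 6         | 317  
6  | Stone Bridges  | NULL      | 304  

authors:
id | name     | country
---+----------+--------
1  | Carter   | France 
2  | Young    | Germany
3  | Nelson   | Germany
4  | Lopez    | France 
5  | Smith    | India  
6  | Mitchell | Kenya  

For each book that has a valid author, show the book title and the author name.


INNER JOIN keeps only books rows whose author_id matches an id in authors. Walk through each book:
  - book 1 (Silent Waters): author_id=NULL, no match -> dropped
  - book 2 (Quiet Streets): author_id=1 -> matches Carter
  - book 3 (The Long Road): author_id=2 -> matches Young
  - book 4 (Distant Shores): author_id=1 -> matches Carter
  - book 5 (Broken Clocks): author_id=6 -> matches Mitchell
  - book 6 (Stone Bridges): author_id=NULL, no match -> dropped
So 2 of 6 rows are dropped.

SQL:
SELECT a.title, b.name AS author
FROM books a
INNER JOIN authors b ON a.author_id = b.id

Result:
title          | author  
---------------+---------
Quiet Streets  | Carter  
The Long Road  | Young   
Distant Shores | Carter  
Broken Clocks  | Mitchell


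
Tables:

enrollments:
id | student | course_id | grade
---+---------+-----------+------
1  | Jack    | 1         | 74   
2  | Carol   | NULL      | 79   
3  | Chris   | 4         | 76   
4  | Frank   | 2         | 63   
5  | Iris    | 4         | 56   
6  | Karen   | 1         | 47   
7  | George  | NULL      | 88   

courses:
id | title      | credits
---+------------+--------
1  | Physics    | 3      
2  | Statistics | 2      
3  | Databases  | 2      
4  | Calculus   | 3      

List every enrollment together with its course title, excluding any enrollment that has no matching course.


INNER JOIN keeps only enrollments rows whose course_id matches an id in courses. Walk through each enrollment:
  - enrollment 1 (Jack): course_id=1 -> matches Physics
  - enrollment 2 (Carol): course_id=NULL, no match -> dropped
  - enrollment 3 (Chris): course_id=4 -> matches Calculus
  - enrollment 4 (Frank): course_id=2 -> matches Statistics
  - enrollment 5 (Iris): course_id=4 -> matches Calculus
  - enrollment 6 (Karen): course_id=1 -> matches Physics
  - enrollment 7 (George): course_id=NULL, no match -> dropped
So 2 of 7 rows are dropped.

SQL:
SELECT a.student, b.title AS course
FROM enrollments a
INNER JOIN courses b ON a.course_id = b.id

Result:
student | course    
--------+-----------
Jack    | Physics   
Chris   | Calculus  
Frank   | Statistics
Iris    | Calculus  
Karen   | Physics   


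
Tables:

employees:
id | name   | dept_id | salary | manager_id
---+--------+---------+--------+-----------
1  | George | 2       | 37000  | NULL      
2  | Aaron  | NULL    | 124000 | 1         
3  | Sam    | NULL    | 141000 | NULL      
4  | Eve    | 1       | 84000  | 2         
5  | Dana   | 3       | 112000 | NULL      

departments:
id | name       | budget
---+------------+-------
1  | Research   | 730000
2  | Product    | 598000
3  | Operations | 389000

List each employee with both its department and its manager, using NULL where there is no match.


Two LEFT JOINs from the same base table employees: one to departments via dept_id, one to employees itself via manager_id. Both are LEFT so every employee is preserved.
Match against departments:
  - employee 1 (George): dept_id=2 -> matches Product
  - employee 2 (Aaron): dept_id=NULL, no match -> kept with NULL
  - employee 3 (Sam): dept_id=NULL, no match -> kept with NULL
  - employee 4 (Eve): dept_id=1 -> matches Research
  - employee 5 (Dana): dept_id=3 -> matches Operations
Match against employees (self):
  - employee 1 (George): manager_id=NULL -> NULL
  - employee 2 (Aaron): manager_id=1 -> George
  - employee 3 (Sam): manager_id=NULL -> NULL
  - employee 4 (Eve): manager_id=2 -> Aaron
  - employee 5 (Dana): manager_id=NULL -> NULL

SQL:
SELECT a.name, b.name AS department, c.name AS manager
FROM employees a
LEFT JOIN departments b ON a.dept_id = b.id
LEFT JOIN employees c ON a.manager_id = c.id

Result:
name   | department | manager
-------+------------+--------
George | Product    | NULL   
Aaron  | NULL       | George 
Sam    | NULL       | NULL   
Eve    | Research   | Aaron  
Dana   | Operations | NULL   
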